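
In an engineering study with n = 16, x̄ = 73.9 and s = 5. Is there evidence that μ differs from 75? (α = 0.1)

t = (x̄ - μ₀)/(s/√n) = (73.9 - 75)/(5/√16) = -0.88. df = 15, critical t = ±1.753. Fail to reject H₀.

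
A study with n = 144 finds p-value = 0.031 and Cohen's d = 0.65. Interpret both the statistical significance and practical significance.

Statistically significant (p = 0.031 < 0.05). Cohen's d = 0.65 indicates a medium effect size. Both statistical and practical significance should be considered.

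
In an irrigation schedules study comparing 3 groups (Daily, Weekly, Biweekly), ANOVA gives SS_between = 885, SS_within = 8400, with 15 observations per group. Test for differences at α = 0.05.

df_between = 2, df_within = 42. F = MS_between/MS_within = 442.5/200.0 = 2.212. F_crit ≈ 3.22. Fail to reject H₀.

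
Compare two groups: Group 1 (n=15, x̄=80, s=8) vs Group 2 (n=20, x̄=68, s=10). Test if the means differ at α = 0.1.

Pooled sp = 9.2. t = 3.817, df = 33. Critical t = ±1.692. Reject H₀.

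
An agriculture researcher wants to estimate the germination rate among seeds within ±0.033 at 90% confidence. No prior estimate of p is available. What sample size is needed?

Conservative approach: use p = 0.5 (maximizes p(1-p) = 0.25). n = z²(0.25)/E² = 1.645²×0.25/0.033² = 621.2 → n = 622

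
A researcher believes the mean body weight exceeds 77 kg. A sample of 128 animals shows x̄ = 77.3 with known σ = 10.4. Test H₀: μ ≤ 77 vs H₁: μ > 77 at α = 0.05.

z = 0.326. Critical value: 1.645. Fail to reject H₀.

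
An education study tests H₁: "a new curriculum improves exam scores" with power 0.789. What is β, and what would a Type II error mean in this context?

β = 1 - power = 1 - 0.789 = 0.211. A Type II error is failing to reject H₀ when H₀ is false (false negative) — here, failing to conclude that a new curriculum improves exam scores when in fact it is true. Consequence: keeping the old curriculum when the new one would have helped students.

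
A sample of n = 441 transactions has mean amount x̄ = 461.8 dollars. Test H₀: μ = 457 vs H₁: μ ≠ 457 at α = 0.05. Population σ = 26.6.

z = (x̄ - μ₀)/(σ/√n) = (461.8 - 457)/(26.6/√441) = 3.789. Critical value: ±1.96. Since |3.789| > 1.96, Reject H₀.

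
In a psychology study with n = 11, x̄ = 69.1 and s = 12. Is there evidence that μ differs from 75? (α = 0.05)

t = (x̄ - μ₀)/(s/√n) = (69.1 - 75)/(12/√11) = -1.631. df = 10, critical t = ±2.228. Fail to reject H₀.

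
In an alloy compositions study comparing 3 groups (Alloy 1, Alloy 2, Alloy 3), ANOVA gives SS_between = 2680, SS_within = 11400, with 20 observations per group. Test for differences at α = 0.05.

df_between = 2, df_within = 57. F = MS_between/MS_within = 1340.0/200.0 = 6.7. F_crit ≈ 3.159. Reject H₀. At least one mean differs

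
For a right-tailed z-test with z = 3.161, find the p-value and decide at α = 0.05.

p = P(Z > 3.161) = 1 - Φ(3.161) ≈ 0.0008. Since p < 0.05, reject H₀ (significant) at α = 0.05.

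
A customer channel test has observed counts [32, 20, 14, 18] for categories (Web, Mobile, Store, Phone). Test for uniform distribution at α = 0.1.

Expected = 21 each. χ² = Σ(O-E)²/E = 8.571. df = 3, critical value = 6.251. Reject H₀.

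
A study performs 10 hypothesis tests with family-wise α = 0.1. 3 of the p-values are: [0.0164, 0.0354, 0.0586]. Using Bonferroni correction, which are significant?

Bonferroni α = 0.1/10 = 0.01. None of the given p-values are significant.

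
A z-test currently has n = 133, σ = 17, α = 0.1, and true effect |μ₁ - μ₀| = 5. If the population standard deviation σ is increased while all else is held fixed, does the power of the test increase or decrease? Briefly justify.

Power decreases: a larger σ inflates the standard error σ/√n, pulling the sampling distribution under H₁ back toward the critical value.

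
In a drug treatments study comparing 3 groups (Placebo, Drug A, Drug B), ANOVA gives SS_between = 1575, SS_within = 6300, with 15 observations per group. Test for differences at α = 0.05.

df_between = 2, df_within = 42. F = MS_between/MS_within = 787.5/150.0 = 5.25. F_crit ≈ 3.22. Reject H₀. At least one mean differs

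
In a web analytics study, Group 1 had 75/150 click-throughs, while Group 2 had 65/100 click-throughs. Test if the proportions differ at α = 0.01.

p̂₁ = 0.5, p̂₂ = 0.65, pooled p̂ = 0.56. z = -2.341. Critical: ±2.576. Fail to reject H₀.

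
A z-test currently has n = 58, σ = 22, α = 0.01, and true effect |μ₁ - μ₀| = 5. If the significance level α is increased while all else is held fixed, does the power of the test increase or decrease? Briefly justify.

Power increases: a larger α lowers the critical value, so more of the H₁ sampling distribution falls in the rejection region.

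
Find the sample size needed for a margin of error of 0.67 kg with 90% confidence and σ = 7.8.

n = (z*σ/E)² = (1.645×7.8/0.67)² = 366.8 → n = 367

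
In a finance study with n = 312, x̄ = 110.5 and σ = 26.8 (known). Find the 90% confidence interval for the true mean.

CI = x̄ ± z*(σ/√n) = 110.5 ± 1.645(26.8/√312) = 110.5 ± 2.5 = (108.0, 113.0)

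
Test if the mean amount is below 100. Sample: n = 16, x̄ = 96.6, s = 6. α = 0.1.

t = (96.6 - 100)/(6/√16) = -2.267, df = 15. Critical t = -1.341. Reject H₀.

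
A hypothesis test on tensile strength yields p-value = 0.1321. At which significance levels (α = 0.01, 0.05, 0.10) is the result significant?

p = 0.1321. Not significant at any of the given levels.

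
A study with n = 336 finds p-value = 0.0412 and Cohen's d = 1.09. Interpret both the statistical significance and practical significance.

Statistically significant (p = 0.0412 < 0.05). Cohen's d = 1.09 indicates a large effect size. Both statistical and practical significance should be considered.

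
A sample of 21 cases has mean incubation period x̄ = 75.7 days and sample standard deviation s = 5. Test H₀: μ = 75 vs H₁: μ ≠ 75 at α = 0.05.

t = (x̄ - μ₀)/(s/√n) = (75.7 - 75)/(5/√21) = 0.642. df = 20, critical t = ±2.086. Fail to reject H₀.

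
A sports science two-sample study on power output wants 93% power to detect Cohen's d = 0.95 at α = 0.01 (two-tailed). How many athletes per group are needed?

z_{α/2} = 2.576, z_β = Φ⁻¹(0.93) = 1.476. For large effect (d = 0.95): n per group = 2(z_{α/2} + z_β)²/d² = 2(2.576 + 1.476)²/0.95² = 36.4 → 37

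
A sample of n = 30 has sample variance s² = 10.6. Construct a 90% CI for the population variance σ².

df = 29. χ²_{0.05} = 42.557, χ²_{0.95} = 17.708. CI for σ² = ((n-1)s²/χ²_{α/2}, (n-1)s²/χ²_{1-α/2}) = (29·10.6/42.557, 29·10.6/17.708) = (7.22, 17.36)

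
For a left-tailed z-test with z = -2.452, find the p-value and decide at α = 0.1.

p = P(Z < -2.452) = Φ(-2.452) ≈ 0.0071. Since p < 0.1, reject H₀ (significant) at α = 0.1.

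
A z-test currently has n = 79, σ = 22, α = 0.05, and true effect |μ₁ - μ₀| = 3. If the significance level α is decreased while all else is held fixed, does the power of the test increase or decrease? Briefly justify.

Power decreases: a smaller α raises the critical value, so less of the H₁ sampling distribution falls in the rejection region.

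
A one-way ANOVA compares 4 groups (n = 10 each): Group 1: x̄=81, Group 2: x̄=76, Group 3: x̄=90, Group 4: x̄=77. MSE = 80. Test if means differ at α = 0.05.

Grand mean = 81.0. SS_between = 1220.0, MS_between = 406.67. F = 5.083, F_crit ≈ 2.866. Reject H₀.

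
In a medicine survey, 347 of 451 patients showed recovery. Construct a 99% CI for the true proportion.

p̂ = 0.769. CI = p̂ ± z*√(p̂(1-p̂)/n) = (0.718, 0.82)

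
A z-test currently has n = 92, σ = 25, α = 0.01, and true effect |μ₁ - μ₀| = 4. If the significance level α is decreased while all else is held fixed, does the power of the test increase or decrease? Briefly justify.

Power decreases: a smaller α raises the critical value, so less of the H₁ sampling distribution falls in the rejection region.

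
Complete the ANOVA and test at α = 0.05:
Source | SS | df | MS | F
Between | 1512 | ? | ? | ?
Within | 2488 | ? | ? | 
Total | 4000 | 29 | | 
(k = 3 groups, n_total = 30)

df_between = 2, df_within = 27. MS_between = 756.0, MS_within = 92.15. F = 8.204, F_crit ≈ 3.354. Reject H₀.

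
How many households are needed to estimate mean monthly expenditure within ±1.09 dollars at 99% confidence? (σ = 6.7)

n = (z*σ/E)² = (2.576×6.7/1.09)² = 250.7 → n = 251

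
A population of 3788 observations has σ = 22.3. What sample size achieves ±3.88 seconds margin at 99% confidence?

Without FPC: n₀ = (2.576×22.3/3.88)² = 219.199. With FPC: n = n₀N/(n₀+N-1) = 207.3 → n = 208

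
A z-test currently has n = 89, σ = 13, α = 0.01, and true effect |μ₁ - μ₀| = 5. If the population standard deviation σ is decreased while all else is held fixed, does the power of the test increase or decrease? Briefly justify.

Power increases: a smaller σ shrinks the standard error σ/√n, moving the sampling distribution under H₁ further from the critical value.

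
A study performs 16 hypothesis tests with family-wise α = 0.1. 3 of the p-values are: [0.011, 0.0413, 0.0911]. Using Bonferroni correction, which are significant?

Bonferroni α = 0.1/16 = 0.00625. None of the given p-values are significant.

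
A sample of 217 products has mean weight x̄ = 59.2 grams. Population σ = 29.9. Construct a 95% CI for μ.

CI = x̄ ± z*(σ/√n) = 59.2 ± 1.96(29.9/√217) = 59.2 ± 3.98 = (55.22, 63.18)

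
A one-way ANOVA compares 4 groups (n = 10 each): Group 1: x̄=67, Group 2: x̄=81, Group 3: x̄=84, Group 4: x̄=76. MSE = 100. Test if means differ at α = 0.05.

Grand mean = 77.0. SS_between = 1660.0, MS_between = 553.33. F = 5.533, F_crit ≈ 2.866. Reject H₀.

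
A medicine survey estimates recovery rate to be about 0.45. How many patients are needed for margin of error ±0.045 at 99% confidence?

n = z²p(1-p)/E² = 2.576²×0.45×0.55/0.045² = 811.04 → n = 812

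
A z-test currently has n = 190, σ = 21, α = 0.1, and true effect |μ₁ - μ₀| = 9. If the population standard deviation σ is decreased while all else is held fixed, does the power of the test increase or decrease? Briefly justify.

Power increases: a smaller σ shrinks the standard error σ/√n, moving the sampling distribution under H₁ further from the critical value.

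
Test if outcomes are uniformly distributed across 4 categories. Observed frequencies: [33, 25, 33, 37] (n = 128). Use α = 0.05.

Expected = 32 each. χ² = Σ(O-E)²/E = 2.375. df = 3, critical value = 7.815. Fail to reject H₀.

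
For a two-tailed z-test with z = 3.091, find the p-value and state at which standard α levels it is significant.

p = 2·P(Z > |3.091|) = 2·(1 - Φ(3.091)) ≈ 0.002. Significant at α = 0.1; Significant at α = 0.05; Significant at α = 0.01.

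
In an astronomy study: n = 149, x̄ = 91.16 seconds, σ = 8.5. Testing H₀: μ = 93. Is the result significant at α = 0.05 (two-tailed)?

z = (91.16 - 93)/(8.5/√149) = -2.642. Since |z| > 1.96, significant at α = 0.05.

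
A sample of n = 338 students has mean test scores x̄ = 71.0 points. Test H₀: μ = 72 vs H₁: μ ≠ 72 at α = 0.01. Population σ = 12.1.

z = (x̄ - μ₀)/(σ/√n) = (71.0 - 72)/(12.1/√338) = -1.519. Critical value: ±2.576. Since |-1.519| ≤ 2.576, Fail to reject H₀.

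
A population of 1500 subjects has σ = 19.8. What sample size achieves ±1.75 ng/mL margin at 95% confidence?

Without FPC: n₀ = (1.96×19.8/1.75)² = 491.775. With FPC: n = n₀N/(n₀+N-1) = 370.5 → n = 371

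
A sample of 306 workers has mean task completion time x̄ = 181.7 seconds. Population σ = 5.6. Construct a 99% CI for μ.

CI = x̄ ± z*(σ/√n) = 181.7 ± 2.576(5.6/√306) = 181.7 ± 0.82 = (180.88, 182.52)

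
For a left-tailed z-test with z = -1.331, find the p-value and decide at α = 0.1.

p = P(Z < -1.331) = Φ(-1.331) ≈ 0.0916. Since p < 0.1, reject H₀ (significant) at α = 0.1.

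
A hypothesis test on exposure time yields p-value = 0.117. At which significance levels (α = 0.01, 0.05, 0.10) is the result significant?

p = 0.117. Not significant at any of the given levels.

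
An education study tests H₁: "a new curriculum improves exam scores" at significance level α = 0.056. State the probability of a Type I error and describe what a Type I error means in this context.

P(Type I error) = α = 0.056. A Type I error is rejecting H₀ when H₀ is actually true (false positive) — here, concluding that a new curriculum improves exam scores when in fact this is not the case. Consequence: adopting a curriculum that gives no real benefit — disruption for nothing.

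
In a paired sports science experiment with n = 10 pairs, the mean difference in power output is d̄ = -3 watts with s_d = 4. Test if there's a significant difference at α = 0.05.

t = d̄/(s_d/√n) = -3/(4/√10) = -2.372. df = 9, critical t = ±2.262. Reject H₀.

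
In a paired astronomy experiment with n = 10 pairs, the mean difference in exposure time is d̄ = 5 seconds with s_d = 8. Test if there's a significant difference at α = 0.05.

t = d̄/(s_d/√n) = 5/(8/√10) = 1.976. df = 9, critical t = ±2.262. Fail to reject H₀.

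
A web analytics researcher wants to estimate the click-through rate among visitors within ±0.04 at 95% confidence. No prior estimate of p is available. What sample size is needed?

Conservative approach: use p = 0.5 (maximizes p(1-p) = 0.25). n = z²(0.25)/E² = 1.96²×0.25/0.04² = 600.2 → n = 601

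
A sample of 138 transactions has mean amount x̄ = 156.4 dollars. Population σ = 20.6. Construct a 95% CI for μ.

CI = x̄ ± z*(σ/√n) = 156.4 ± 1.96(20.6/√138) = 156.4 ± 3.44 = (152.96, 159.84)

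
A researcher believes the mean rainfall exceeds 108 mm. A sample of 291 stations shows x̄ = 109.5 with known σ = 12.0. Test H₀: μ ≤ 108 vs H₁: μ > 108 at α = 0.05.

z = 2.132. Critical value: 1.645. Reject H₀.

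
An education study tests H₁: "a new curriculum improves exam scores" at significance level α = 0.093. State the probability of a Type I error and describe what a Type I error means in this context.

P(Type I error) = α = 0.093. A Type I error is rejecting H₀ when H₀ is actually true (false positive) — here, concluding that a new curriculum improves exam scores when in fact this is not the case. Consequence: adopting a curriculum that gives no real benefit — disruption for nothing.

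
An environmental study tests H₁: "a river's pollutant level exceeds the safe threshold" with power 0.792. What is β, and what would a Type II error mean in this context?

β = 1 - power = 1 - 0.792 = 0.208. A Type II error is failing to reject H₀ when H₀ is false (false negative) — here, failing to conclude that a river's pollutant level exceeds the safe threshold when in fact it is true. Consequence: allowing unsafe pollution to continue.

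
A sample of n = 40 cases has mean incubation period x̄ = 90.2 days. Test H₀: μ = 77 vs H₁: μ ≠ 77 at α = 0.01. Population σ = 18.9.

z = (x̄ - μ₀)/(σ/√n) = (90.2 - 77)/(18.9/√40) = 4.417. Critical value: ±2.576. Since |4.417| > 2.576, Reject H₀.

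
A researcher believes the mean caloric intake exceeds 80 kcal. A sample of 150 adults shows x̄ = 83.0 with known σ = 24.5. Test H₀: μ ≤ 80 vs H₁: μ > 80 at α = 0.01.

z = 1.5. Critical value: 2.33. Fail to reject H₀.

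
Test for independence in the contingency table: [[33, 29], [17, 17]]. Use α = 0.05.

χ² = 0.092. df = 1, critical = 3.841. Fail to reject H₀. No evidence of dependence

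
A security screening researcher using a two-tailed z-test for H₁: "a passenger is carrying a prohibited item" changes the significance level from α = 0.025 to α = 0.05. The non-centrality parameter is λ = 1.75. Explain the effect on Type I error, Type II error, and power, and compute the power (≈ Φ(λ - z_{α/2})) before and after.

Increasing α from 0.025 to 0.05:
• Type I error rate increases (α is the Type I rate by definition).
• Critical value moves from z_{α/2} = 2.241 to 1.96, so power = Φ(λ - z_{α/2}) goes from Φ(1.75 - 2.241) = 0.312 to Φ(1.75 - 1.96) = 0.417.
• Type II error rate β = 1 - power therefore decreases (0.688 → 0.583).
Appropriate when false negatives are costly — here, letting a prohibited item through — security breach.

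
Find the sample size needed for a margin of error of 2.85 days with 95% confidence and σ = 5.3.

n = (z*σ/E)² = (1.96×5.3/2.85)² = 13.3 → n = 14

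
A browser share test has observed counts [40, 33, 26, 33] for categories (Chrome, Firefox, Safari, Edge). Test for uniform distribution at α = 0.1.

Expected = 33 each. χ² = Σ(O-E)²/E = 2.97. df = 3, critical value = 6.251. Fail to reject H₀.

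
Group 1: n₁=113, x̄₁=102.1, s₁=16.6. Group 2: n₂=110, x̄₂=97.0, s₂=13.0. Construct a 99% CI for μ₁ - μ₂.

Difference = 5.1. SE = √(16.6²/113 + 13.0²/110) = 1.994. CI = (-0.04, 10.24)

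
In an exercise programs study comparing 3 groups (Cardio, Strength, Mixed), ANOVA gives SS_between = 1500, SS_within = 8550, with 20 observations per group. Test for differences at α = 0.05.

df_between = 2, df_within = 57. F = MS_between/MS_within = 750.0/150.0 = 5.0. F_crit ≈ 3.159. Reject H₀. At least one mean differs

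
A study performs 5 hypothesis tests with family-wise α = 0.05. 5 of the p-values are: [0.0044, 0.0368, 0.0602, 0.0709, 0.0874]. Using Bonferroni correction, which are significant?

Bonferroni α = 0.05/5 = 0.01. Significant p-values: [0.0044]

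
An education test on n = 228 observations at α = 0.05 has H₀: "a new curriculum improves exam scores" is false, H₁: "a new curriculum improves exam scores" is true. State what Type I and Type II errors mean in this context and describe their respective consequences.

Type I (false positive): concluding that a new curriculum improves exam scores when it is not — adopting a curriculum that gives no real benefit — disruption for nothing. Type II (false negative): failing to conclude that a new curriculum improves exam scores when it is — keeping the old curriculum when the new one would have helped students. Which is costlier depends on domain priorities and is a judgement call rather than a statistical fact.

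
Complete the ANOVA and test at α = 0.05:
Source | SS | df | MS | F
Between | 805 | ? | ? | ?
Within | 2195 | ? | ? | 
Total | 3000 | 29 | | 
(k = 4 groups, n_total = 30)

df_between = 3, df_within = 26. MS_between = 268.33, MS_within = 84.42. F = 3.178, F_crit ≈ 2.975. Reject H₀.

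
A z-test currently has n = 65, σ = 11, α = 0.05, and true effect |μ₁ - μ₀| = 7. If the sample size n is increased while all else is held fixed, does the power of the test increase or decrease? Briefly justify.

Power increases: a larger n shrinks the standard error σ/√n, moving the sampling distribution under H₁ further from the critical value.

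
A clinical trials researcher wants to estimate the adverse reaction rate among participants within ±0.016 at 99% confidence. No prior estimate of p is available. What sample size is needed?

Conservative approach: use p = 0.5 (maximizes p(1-p) = 0.25). n = z²(0.25)/E² = 2.576²×0.25/0.016² = 6480.3 → n = 6481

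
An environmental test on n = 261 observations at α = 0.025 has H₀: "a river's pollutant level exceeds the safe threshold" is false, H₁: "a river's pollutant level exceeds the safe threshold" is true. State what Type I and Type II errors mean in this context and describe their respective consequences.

Type I (false positive): concluding that a river's pollutant level exceeds the safe threshold when it is not — shutting down a compliant factory unnecessarily. Type II (false negative): failing to conclude that a river's pollutant level exceeds the safe threshold when it is — allowing unsafe pollution to continue. Which is costlier depends on domain priorities and is a judgement call rather than a statistical fact.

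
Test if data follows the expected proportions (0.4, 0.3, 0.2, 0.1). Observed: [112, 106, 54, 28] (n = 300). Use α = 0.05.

Expected: [120.0, 90.0, 60.0, 30.0]. χ² = 4.111. df = 3, critical = 7.815. Fail to reject H₀.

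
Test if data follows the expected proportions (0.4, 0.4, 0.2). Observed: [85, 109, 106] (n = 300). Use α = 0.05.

Expected: [120.0, 120.0, 60.0]. χ² = 46.483. df = 2, critical = 5.991. Reject H₀.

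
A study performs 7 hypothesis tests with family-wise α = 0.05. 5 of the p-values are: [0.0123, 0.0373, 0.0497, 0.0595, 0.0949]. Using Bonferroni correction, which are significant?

Bonferroni α = 0.05/7 = 0.00714. None of the given p-values are significant.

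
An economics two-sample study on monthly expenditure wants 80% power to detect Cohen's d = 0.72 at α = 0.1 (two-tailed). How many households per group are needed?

z_{α/2} = 1.645, z_β = Φ⁻¹(0.8) = 0.842. For medium effect (d = 0.72): n per group = 2(z_{α/2} + z_β)²/d² = 2(1.645 + 0.842)²/0.72² = 23.9 → 24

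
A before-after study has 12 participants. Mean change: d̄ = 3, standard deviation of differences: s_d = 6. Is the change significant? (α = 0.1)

t = d̄/(s_d/√n) = 3/(6/√12) = 1.732. df = 11, critical t = ±1.796. Fail to reject H₀.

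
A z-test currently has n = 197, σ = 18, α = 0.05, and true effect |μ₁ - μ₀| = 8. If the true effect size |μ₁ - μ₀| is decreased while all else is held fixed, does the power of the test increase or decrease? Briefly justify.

Power decreases: a smaller true effect decreases the non-centrality λ = |μ₁ - μ₀|/(σ/√n).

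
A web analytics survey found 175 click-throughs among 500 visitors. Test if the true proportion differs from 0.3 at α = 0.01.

p̂ = 0.35, p₀ = 0.3. z = (p̂ - p₀)/√(p₀(1-p₀)/n) = 2.44. Critical: ±2.576. Fail to reject H₀.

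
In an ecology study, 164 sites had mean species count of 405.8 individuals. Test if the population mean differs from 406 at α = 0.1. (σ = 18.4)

z = (x̄ - μ₀)/(σ/√n) = (405.8 - 406)/(18.4/√164) = -0.139. Critical value: ±1.645. Since |-0.139| ≤ 1.645, Fail to reject H₀.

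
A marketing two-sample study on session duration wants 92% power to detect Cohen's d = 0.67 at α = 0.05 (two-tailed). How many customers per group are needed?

z_{α/2} = 1.96, z_β = Φ⁻¹(0.92) = 1.405. For medium effect (d = 0.67): n per group = 2(z_{α/2} + z_β)²/d² = 2(1.96 + 1.405)²/0.67² = 50.4 → 51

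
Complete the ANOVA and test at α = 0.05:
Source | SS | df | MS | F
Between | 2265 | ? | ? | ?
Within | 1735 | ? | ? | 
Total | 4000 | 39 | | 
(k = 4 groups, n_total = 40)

df_between = 3, df_within = 36. MS_between = 755.0, MS_within = 48.19. F = 15.666, F_crit ≈ 2.866. Reject H₀.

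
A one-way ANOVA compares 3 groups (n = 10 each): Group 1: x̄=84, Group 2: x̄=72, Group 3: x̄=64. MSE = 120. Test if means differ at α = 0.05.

Grand mean = 73.33. SS_between = 2026.67, MS_between = 1013.33. F = 8.444, F_crit ≈ 3.354. Reject H₀.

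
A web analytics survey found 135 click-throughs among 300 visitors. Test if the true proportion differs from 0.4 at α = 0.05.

p̂ = 0.45, p₀ = 0.4. z = (p̂ - p₀)/√(p₀(1-p₀)/n) = 1.768. Critical: ±1.96. Fail to reject H₀.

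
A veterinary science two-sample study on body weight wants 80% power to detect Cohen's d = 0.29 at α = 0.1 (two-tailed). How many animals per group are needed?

z_{α/2} = 1.645, z_β = Φ⁻¹(0.8) = 0.842. For small effect (d = 0.29): n per group = 2(z_{α/2} + z_β)²/d² = 2(1.645 + 0.842)²/0.29² = 147.1 → 148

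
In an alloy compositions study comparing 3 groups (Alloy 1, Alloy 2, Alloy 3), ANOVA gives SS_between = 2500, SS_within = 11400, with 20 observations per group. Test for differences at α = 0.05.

df_between = 2, df_within = 57. F = MS_between/MS_within = 1250.0/200.0 = 6.25. F_crit ≈ 3.159. Reject H₀. At least one mean differs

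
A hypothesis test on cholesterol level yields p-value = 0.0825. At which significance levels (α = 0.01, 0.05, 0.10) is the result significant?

p = 0.0825. Significant at: α = 0.1.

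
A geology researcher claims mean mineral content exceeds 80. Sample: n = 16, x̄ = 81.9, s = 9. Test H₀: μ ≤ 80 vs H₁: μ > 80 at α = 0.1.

t = (81.9 - 80)/(9/√16) = 0.844, df = 15. Critical t = 1.341. Fail to reject H₀.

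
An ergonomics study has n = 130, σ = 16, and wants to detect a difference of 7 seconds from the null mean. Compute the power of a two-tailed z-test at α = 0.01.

SE = σ/√n = 16/√130 = 1.403. Non-centrality λ = d/SE = 7/1.403 = 4.988. Power ≈ Φ(λ - z_{α/2}) = Φ(4.988 - 2.576) = Φ(2.412) = 0.992.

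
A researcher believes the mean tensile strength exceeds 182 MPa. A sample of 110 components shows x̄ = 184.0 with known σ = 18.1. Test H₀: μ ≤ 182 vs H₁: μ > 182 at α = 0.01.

z = 1.159. Critical value: 2.33. Fail to reject H₀.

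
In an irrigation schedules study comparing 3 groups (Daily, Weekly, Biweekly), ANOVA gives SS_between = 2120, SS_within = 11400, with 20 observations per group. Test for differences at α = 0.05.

df_between = 2, df_within = 57. F = MS_between/MS_within = 1060.0/200.0 = 5.3. F_crit ≈ 3.159. Reject H₀. At least one mean differs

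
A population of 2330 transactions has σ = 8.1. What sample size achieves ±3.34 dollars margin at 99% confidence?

Without FPC: n₀ = (2.576×8.1/3.34)² = 39.027. With FPC: n = n₀N/(n₀+N-1) = 38.4 → n = 39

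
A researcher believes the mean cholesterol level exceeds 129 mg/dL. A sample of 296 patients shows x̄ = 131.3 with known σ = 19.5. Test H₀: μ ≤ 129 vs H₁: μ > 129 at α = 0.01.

z = 2.029. Critical value: 2.33. Fail to reject H₀.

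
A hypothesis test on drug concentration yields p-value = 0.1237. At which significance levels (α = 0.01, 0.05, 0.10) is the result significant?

p = 0.1237. Not significant at any of the given levels.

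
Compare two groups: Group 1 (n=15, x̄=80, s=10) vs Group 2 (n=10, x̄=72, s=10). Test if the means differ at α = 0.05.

Pooled sp = 10.0. t = 1.96, df = 23. Critical t = ±2.069. Fail to reject H₀.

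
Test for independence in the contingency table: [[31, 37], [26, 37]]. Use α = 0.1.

χ² = 0.248. df = 1, critical = 2.706. Fail to reject H₀. No evidence of dependence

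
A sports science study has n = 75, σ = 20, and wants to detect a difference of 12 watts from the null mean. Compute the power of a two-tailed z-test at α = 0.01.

SE = σ/√n = 20/√75 = 2.309. Non-centrality λ = d/SE = 12/2.309 = 5.196. Power ≈ Φ(λ - z_{α/2}) = Φ(5.196 - 2.576) = Φ(2.62) = 0.996.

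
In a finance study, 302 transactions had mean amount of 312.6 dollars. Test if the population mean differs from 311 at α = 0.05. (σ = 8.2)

z = (x̄ - μ₀)/(σ/√n) = (312.6 - 311)/(8.2/√302) = 3.391. Critical value: ±1.96. Since |3.391| > 1.96, Reject H₀.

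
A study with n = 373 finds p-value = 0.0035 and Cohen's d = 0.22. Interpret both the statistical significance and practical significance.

Statistically significant (p = 0.0035 < 0.05). Cohen's d = 0.22 indicates a small effect size. Both statistical and practical significance should be considered.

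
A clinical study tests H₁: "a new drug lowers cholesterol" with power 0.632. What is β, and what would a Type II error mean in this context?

β = 1 - power = 1 - 0.632 = 0.368. A Type II error is failing to reject H₀ when H₀ is false (false negative) — here, failing to conclude that a new drug lowers cholesterol when in fact it is true. Consequence: shelving an effective drug — patients miss out on a treatment that would have helped.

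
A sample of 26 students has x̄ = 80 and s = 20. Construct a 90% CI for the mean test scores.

CI = x̄ ± t*(s/√n) = 80 ± 1.708(20/√26) = (73.3, 86.7)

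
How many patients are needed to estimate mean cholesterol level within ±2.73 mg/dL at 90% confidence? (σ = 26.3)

n = (z*σ/E)² = (1.645×26.3/2.73)² = 251.1 → n = 252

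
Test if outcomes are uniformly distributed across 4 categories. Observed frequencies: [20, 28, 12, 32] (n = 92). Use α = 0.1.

Expected = 23 each. χ² = Σ(O-E)²/E = 10.261. df = 3, critical value = 6.251. Reject H₀.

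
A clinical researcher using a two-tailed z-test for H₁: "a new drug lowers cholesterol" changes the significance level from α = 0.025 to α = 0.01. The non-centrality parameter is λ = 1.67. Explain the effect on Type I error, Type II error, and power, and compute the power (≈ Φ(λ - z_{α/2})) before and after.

Decreasing α from 0.025 to 0.01:
• Type I error rate decreases (α is the Type I rate by definition).
• Critical value moves from z_{α/2} = 2.241 to 2.576, so power = Φ(λ - z_{α/2}) goes from Φ(1.67 - 2.241) = 0.284 to Φ(1.67 - 2.576) = 0.182.
• Type II error rate β = 1 - power therefore increases (0.716 → 0.818).
Appropriate when false positives are costly — here, approving an ineffective drug — patients take a useless medication and may skip effective alternatives.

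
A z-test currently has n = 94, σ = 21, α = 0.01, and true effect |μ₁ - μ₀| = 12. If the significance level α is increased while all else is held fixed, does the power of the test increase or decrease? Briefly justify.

Power increases: a larger α lowers the critical value, so more of the H₁ sampling distribution falls in the rejection region.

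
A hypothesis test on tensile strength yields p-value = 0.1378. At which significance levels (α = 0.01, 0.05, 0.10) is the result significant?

p = 0.1378. Not significant at any of the given levels.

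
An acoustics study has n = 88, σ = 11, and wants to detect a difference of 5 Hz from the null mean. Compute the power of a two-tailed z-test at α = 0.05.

SE = σ/√n = 11/√88 = 1.173. Non-centrality λ = d/SE = 5/1.173 = 4.264. Power ≈ Φ(λ - z_{α/2}) = Φ(4.264 - 1.96) = Φ(2.304) = 0.989.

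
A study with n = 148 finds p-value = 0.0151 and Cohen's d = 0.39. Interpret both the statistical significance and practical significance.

Statistically significant (p = 0.0151 < 0.05). Cohen's d = 0.39 indicates a small effect size. Both statistical and practical significance should be considered.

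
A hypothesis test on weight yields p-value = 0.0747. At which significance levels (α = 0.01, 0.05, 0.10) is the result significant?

p = 0.0747. Significant at: α = 0.1.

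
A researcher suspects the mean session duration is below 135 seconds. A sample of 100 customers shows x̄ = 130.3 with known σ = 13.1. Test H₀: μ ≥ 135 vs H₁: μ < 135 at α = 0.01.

z = -3.588. Critical value: -2.33. Reject H₀.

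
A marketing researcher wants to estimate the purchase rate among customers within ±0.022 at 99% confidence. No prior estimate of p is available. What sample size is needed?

Conservative approach: use p = 0.5 (maximizes p(1-p) = 0.25). n = z²(0.25)/E² = 2.576²×0.25/0.022² = 3427.6 → n = 3428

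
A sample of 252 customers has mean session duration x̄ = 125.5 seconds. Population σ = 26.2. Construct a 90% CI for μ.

CI = x̄ ± z*(σ/√n) = 125.5 ± 1.645(26.2/√252) = 125.5 ± 2.71 = (122.79, 128.21)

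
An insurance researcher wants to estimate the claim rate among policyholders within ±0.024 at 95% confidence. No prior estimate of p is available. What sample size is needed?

Conservative approach: use p = 0.5 (maximizes p(1-p) = 0.25). n = z²(0.25)/E² = 1.96²×0.25/0.024² = 1667.4 → n = 1668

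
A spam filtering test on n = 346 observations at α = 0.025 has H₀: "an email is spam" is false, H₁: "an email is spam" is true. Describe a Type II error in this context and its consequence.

Type II error: failing to reject H₀ when it is false — concluding that an email is spam is not supported when in fact it is. Consequence: a spam email lands in the inbox.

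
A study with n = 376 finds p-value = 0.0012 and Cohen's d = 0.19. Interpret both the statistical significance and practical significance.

Statistically significant (p = 0.0012 < 0.05). Cohen's d = 0.19 indicates a very small effect size. Both statistical and practical significance should be considered.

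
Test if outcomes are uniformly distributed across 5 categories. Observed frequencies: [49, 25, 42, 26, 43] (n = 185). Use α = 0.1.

Expected = 37 each. χ² = Σ(O-E)²/E = 12.703. df = 4, critical value = 7.779. Reject H₀.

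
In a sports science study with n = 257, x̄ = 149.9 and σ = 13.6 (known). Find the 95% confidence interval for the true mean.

CI = x̄ ± z*(σ/√n) = 149.9 ± 1.96(13.6/√257) = 149.9 ± 1.66 = (148.24, 151.56)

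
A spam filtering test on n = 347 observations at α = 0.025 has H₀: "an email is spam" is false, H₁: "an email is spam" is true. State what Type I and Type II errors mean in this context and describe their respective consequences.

Type I (false positive): concluding that an email is spam when it is not — a legitimate email is sent to the spam folder and the user misses it. Type II (false negative): failing to conclude that an email is spam when it is — a spam email lands in the inbox. Which is costlier depends on domain priorities and is a judgement call rather than a statistical fact.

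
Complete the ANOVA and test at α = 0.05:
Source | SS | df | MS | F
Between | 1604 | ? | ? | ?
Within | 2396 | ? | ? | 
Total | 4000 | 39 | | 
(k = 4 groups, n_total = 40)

df_between = 3, df_within = 36. MS_between = 534.67, MS_within = 66.56. F = 8.033, F_crit ≈ 2.866. Reject H₀.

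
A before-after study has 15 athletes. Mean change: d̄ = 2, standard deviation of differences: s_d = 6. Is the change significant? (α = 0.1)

t = d̄/(s_d/√n) = 2/(6/√15) = 1.291. df = 14, critical t = ±1.761. Fail to reject H₀.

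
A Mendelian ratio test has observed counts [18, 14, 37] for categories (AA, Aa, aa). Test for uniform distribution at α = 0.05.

Expected = 23 each. χ² = Σ(O-E)²/E = 13.13. df = 2, critical value = 5.991. Reject H₀.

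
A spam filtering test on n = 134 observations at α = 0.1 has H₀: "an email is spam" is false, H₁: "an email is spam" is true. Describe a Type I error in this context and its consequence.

Type I error: rejecting H₀ when it is true — concluding that an email is spam when in fact it is not. Consequence: a legitimate email is sent to the spam folder and the user misses it.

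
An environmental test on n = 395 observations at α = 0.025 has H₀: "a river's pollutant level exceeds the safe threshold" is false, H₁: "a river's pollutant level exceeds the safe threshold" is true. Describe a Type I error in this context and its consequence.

Type I error: rejecting H₀ when it is true — concluding that a river's pollutant level exceeds the safe threshold when in fact it is not. Consequence: shutting down a compliant factory unnecessarily.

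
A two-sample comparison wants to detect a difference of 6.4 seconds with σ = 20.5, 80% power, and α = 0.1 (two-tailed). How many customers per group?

n per group = 2(z_α/2 + z_β)²σ²/d² = 2×(1.645 + 0.84)²×20.5²/6.4² = 126.7 → n = 127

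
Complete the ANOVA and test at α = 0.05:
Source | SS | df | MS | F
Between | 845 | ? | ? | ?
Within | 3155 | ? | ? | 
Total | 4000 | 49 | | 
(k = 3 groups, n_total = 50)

df_between = 2, df_within = 47. MS_between = 422.5, MS_within = 67.13. F = 6.294, F_crit ≈ 3.195. Reject H₀.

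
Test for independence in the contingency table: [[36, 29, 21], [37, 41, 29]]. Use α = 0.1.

χ² = 1.079. df = 2, critical = 4.605. Fail to reject H₀. No evidence of dependence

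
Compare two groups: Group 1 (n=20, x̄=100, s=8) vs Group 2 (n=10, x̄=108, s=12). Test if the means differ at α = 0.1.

Pooled sp = 9.47. t = -2.181, df = 28. Critical t = ±1.701. Reject H₀.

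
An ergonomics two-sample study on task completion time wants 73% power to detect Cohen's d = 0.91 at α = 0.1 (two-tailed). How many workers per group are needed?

z_{α/2} = 1.645, z_β = Φ⁻¹(0.73) = 0.613. For large effect (d = 0.91): n per group = 2(z_{α/2} + z_β)²/d² = 2(1.645 + 0.613)²/0.91² = 12.3 → 13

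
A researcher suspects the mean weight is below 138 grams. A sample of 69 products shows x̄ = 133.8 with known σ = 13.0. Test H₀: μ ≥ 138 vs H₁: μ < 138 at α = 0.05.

z = -2.684. Critical value: -1.645. Reject H₀.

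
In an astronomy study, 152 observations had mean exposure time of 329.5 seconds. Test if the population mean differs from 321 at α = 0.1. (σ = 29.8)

z = (x̄ - μ₀)/(σ/√n) = (329.5 - 321)/(29.8/√152) = 3.517. Critical value: ±1.645. Since |3.517| > 1.645, Reject H₀.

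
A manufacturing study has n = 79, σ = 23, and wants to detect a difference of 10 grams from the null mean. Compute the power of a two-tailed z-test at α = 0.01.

SE = σ/√n = 23/√79 = 2.588. Non-centrality λ = d/SE = 10/2.588 = 3.864. Power ≈ Φ(λ - z_{α/2}) = Φ(3.864 - 2.576) = Φ(1.288) = 0.901.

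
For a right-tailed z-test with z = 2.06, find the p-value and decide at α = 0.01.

p = P(Z > 2.06) = 1 - Φ(2.06) ≈ 0.0197. Since p ≥ 0.01, fail to reject H₀ (not significant) at α = 0.01.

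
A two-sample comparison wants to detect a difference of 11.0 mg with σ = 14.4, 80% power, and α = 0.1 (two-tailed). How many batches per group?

n per group = 2(z_α/2 + z_β)²σ²/d² = 2×(1.645 + 0.84)²×14.4²/11.0² = 21.2 → n = 22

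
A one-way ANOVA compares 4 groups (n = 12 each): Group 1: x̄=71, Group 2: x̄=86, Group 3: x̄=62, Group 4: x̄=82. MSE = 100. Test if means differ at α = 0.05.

Grand mean = 75.25. SS_between = 4257.0, MS_between = 1419.0. F = 14.19, F_crit ≈ 2.816. Reject H₀.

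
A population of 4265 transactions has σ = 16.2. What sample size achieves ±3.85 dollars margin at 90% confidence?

Without FPC: n₀ = (1.645×16.2/3.85)² = 47.912. With FPC: n = n₀N/(n₀+N-1) = 47.4 → n = 48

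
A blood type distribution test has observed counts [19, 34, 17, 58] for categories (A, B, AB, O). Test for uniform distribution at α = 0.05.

Expected = 32 each. χ² = Σ(O-E)²/E = 33.562. df = 3, critical value = 7.815. Reject H₀.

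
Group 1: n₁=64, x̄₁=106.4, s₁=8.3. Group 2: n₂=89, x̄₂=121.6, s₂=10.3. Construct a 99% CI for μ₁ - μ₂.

Difference = -15.2. SE = √(8.3²/64 + 10.3²/89) = 1.506. CI = (-19.08, -11.32)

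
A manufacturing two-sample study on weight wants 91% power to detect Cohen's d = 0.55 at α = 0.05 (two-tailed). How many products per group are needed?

z_{α/2} = 1.96, z_β = Φ⁻¹(0.91) = 1.341. For medium effect (d = 0.55): n per group = 2(z_{α/2} + z_β)²/d² = 2(1.96 + 1.341)²/0.55² = 72.04 → 73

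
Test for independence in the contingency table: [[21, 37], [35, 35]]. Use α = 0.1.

χ² = 2.452. df = 1, critical = 2.706. Fail to reject H₀. No evidence of dependence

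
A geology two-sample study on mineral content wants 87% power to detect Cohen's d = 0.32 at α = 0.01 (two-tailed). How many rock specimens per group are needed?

z_{α/2} = 2.576, z_β = Φ⁻¹(0.87) = 1.126. For small effect (d = 0.32): n per group = 2(z_{α/2} + z_β)²/d² = 2(2.576 + 1.126)²/0.32² = 267.7 → 268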